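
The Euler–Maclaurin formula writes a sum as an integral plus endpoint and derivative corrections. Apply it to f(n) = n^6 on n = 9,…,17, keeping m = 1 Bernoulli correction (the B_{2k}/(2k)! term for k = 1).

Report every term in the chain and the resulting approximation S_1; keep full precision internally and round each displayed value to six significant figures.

S_1 ≈ 7.09514e+07

∫_9^17 x^6 dx evaluates to 5.79365e+07.
Boundary: ½(f(9) + f(17)) = ½(531441 + 2.41376e+07) = 1.23345e+07.
So far: 7.02710e+07.
Correction k=1: B_{2}/2! · (f^{(1)}(17) − f^{(1)}(9)) = 1/12 · (8.51914e+06 − 354294) = 680404.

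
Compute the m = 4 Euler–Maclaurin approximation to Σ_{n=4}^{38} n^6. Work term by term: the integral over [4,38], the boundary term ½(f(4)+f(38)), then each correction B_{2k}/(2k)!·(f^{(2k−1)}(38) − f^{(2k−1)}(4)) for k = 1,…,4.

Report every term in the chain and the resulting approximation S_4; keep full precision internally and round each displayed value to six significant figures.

S_4 ≈ 1.78902e+10

The integral term ∫_4^38 x^6 dx = 1.63451e+10.
Boundary: ½(f(4) + f(38)) = ½(4096.00 + 3.01094e+09) = 1.50547e+09.
Running total after boundary: 1.78506e+10.
Order-1 term: 1/12 · (4.75411e+08 − 6144.00) = 3.96171e+07.
Partial sum through k=1: 1.78902e+10.
Order-2 term: −1/720 · (6.58464e+06 − 7680.00) = -9134.67.
Partial sum through k=2: 1.78902e+10.
Order-3 term: 1/30240 · (27360.0 − 2880.00) = 0.809524.
Partial sum through k=3: 1.78902e+10.
Order-4 term: −1/1209600 · (0.00000 − 0.00000) = 0.00000.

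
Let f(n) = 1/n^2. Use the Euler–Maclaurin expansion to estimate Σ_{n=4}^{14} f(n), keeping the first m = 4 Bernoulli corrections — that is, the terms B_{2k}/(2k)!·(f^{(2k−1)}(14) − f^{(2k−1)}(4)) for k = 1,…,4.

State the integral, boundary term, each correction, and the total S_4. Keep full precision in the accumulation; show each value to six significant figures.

S_4 ≈ 0.214885

∫_4^14 1/x^2 dx evaluates to 0.178571.
Endpoint term: (f(4) + f(14))/2 = (0.0625000 + 0.00510204)/2 = 0.0338010.
Integral + boundary = 0.212372.
k=1: B_{2}/(2)! × [f^{(1)}(14) − f^{(1)}(4)] = 1/12 × (-0.000728863 − (-0.0312500)) = 0.00254343.
After k=1: 0.214916.
k=2: B_{4}/(4)! × [f^{(3)}(14) − f^{(3)}(4)] = −1/720 × (-4.46243e-05 − (-0.0234375)) = -3.24901e-05.
After k=2: 0.214883.
k=3: B_{6}/(6)! × [f^{(5)}(14) − f^{(5)}(4)] = 1/30240 × (-6.83024e-06 − (-0.0439453)) = 1.45299e-06.
After k=3: 0.214885.
k=4: B_{8}/(8)! × [f^{(7)}(14) − f^{(7)}(4)] = −1/1209600 × (-1.95150e-06 − (-0.153809)) = -1.27155e-07.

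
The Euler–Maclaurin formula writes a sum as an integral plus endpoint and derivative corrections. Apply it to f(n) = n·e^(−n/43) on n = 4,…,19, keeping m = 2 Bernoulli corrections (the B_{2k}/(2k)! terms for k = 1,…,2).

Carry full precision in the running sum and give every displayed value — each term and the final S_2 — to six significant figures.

S_2 ≈ 135.560

The integral term ∫_4^19 x·e^(−x/43) dx = 127.670.
½[f(4) + f(19)] = ½[3.64469 + 12.2139] = 7.92932.
Running total after boundary: 135.599.
k=1: B_{2}/(2)! × [f^{(1)}(19) − f^{(1)}(4)] = 1/12 × (0.358794 − 0.826412) = -0.0389682.
After k=1: 135.560.
k=2: B_{4}/(4)! × [f^{(3)}(19) − f^{(3)}(4)] = −1/720 × (0.000889385 − 0.00143253) = 7.54375e-07.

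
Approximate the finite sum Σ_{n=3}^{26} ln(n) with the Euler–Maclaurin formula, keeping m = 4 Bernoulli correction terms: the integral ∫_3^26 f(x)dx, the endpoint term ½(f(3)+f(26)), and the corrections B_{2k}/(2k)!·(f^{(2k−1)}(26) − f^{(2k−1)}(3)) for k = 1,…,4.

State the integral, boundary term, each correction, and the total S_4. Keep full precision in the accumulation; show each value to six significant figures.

The integral term ∫_3^26 ln(x) dx = 58.4147.
Boundary: ½(f(3) + f(26)) = ½(1.09861 + 3.25810) = 2.17835.
So far: 60.5930.
k=1: B_{2}/(2)! × [f^{(1)}(26) − f^{(1)}(3)] = 1/12 × (0.0384615 − 0.333333) = -0.0245726.
After k=1: 60.5685.
k=2: B_{4}/(4)! × [f^{(3)}(26) − f^{(3)}(3)] = −1/720 × (0.000113792 − 0.0740741) = 0.000102723.
After k=2: 60.5686.
k=3: B_{6}/(6)! × [f^{(5)}(26) − f^{(5)}(3)] = 1/30240 × (2.01997e-06 − 0.0987654) = -3.26599e-06.
After k=3: 60.5686.
k=4: B_{8}/(8)! × [f^{(7)}(26) − f^{(7)}(3)] = −1/1209600 × (8.96436e-08 − 0.329218) = 2.72171e-07.

S_4 ≈ 60.5686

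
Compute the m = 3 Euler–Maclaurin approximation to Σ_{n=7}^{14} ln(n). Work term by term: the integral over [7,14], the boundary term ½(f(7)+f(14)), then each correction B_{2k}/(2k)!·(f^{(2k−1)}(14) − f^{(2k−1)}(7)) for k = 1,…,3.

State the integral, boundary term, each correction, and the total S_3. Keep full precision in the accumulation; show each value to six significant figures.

S_3 ≈ 18.6120

Integral: ∫_7^14 ln(x) dx = 16.3254.
Endpoint term: (f(7) + f(14))/2 = (1.94591 + 2.63906)/2 = 2.29248.
Running total after boundary: 18.6179.
k=1: B_{2}/(2)! × [f^{(1)}(14) − f^{(1)}(7)] = 1/12 × (0.0714286 − 0.142857) = -0.00595238.
Running total after k=1: 18.6120.
k=2: B_{4}/(4)! × [f^{(3)}(14) − f^{(3)}(7)] = −1/720 × (0.000728863 − 0.00583090) = 7.08617e-06.
Running total after k=2: 18.6120.
k=3: B_{6}/(6)! × [f^{(5)}(14) − f^{(5)}(7)] = 1/30240 × (4.46243e-05 − 0.00142798) = -4.57458e-08.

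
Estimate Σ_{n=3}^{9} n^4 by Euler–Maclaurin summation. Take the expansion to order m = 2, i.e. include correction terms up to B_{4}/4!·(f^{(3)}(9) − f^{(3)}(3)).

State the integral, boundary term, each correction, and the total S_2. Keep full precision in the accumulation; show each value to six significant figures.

S_2 ≈ 15316.0

Integral: ∫_3^9 x^4 dx = 11761.2.
½[f(3) + f(9)] = ½[81.0000 + 6561.00] = 3321.00.
Integral + boundary = 15082.2.
k=1: B_{2}/(2)! × [f^{(1)}(9) − f^{(1)}(3)] = 1/12 × (2916.00 − 108.000) = 234.000.
Partial sum through k=1: 15316.2.
k=2: B_{4}/(4)! × [f^{(3)}(9) − f^{(3)}(3)] = −1/720 × (216.000 − 72.0000) = -0.200000.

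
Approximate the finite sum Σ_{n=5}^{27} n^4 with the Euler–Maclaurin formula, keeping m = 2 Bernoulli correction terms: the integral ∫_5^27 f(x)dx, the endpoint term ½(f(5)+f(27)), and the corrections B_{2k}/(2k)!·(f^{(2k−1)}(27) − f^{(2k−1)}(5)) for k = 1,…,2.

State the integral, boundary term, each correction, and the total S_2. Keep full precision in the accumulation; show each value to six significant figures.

Integral: ∫_5^27 x^4 dx = 2.86916e+06.
Endpoint term: (f(5) + f(27))/2 = (625.000 + 531441)/2 = 266033.
Running total after boundary: 3.13519e+06.
Order-1 term: 1/12 · (78732.0 − 500.000) = 6519.33.
Partial sum through k=1: 3.14171e+06.
Order-2 term: −1/720 · (648.000 − 120.000) = -0.733333.

S_2 ≈ 3.14171e+06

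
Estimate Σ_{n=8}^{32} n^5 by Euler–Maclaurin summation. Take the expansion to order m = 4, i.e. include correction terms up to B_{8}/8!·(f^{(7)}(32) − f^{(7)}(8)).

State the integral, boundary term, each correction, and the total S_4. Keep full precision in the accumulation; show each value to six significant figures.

S_4 ≈ 1.96142e+08

∫_8^32 x^5 dx evaluates to 1.78913e+08.
½[f(8) + f(32)] = ½[32768.0 + 3.35544e+07] = 1.67936e+07.
Running total after boundary: 1.95707e+08.
k=1: B_{2}/(2)! × [f^{(1)}(32) − f^{(1)}(8)] = 1/12 × (5.24288e+06 − 20480.0) = 435200.
Running total after k=1: 1.96142e+08.
k=2: B_{4}/(4)! × [f^{(3)}(32) − f^{(3)}(8)] = −1/720 × (61440.0 − 3840.00) = -80.0000.
Running total after k=2: 1.96142e+08.
k=3: B_{6}/(6)! × [f^{(5)}(32) − f^{(5)}(8)] = 1/30240 × (120.000 − 120.000) = 0.00000.
Running total after k=3: 1.96142e+08.
k=4: B_{8}/(8)! × [f^{(7)}(32) − f^{(7)}(8)] = −1/1209600 × (0.00000 − 0.00000) = 0.00000.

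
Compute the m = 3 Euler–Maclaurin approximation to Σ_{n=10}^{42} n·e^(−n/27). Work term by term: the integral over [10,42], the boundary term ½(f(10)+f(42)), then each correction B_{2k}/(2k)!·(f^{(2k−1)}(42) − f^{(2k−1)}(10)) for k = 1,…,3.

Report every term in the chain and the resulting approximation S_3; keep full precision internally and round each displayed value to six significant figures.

Integral: ∫_10^42 x·e^(−x/27) dx = 296.561.
Endpoint term: (f(10) + f(42))/2 = (6.90479 + 8.86503)/2 = 7.88491.
So far: 304.446.
k=1: B_{2}/(2)! × [f^{(1)}(42) − f^{(1)}(10)] = 1/12 × (-0.117262 − 0.434746) = -0.0460007.
After k=1: 304.400.
k=2: B_{4}/(4)! × [f^{(3)}(42) − f^{(3)}(10)] = −1/720 × (0.000418219 − 0.00249068) = 2.87841e-06.
After k=2: 304.400.
k=3: B_{6}/(6)! × [f^{(5)}(42) − f^{(5)}(10)] = 1/30240 × (1.36803e-06 − 6.01508e-06) = -1.53672e-10.

S_3 ≈ 304.400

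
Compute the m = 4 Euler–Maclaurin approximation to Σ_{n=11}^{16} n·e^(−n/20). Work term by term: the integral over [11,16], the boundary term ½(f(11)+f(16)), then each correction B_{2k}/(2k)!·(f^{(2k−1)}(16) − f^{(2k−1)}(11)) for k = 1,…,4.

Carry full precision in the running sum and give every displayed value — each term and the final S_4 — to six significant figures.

S_4 ≈ 40.9457

∫_11^16 x·e^(−x/20) dx evaluates to 34.1920.
Endpoint term: (f(11) + f(16))/2 = (6.34645 + 7.18926)/2 = 6.76786.
Running total after boundary: 40.9599.
Order-1 term: 1/12 · (0.0898658 − 0.259627) = -0.0141468.
After k=1: 40.9457.
Order-2 term: −1/720 · (0.00247131 − 0.00353382) = 1.47571e-06.
After k=2: 40.9457.
Order-3 term: 1/30240 · (1.17949e-05 − 1.60464e-05) = -1.40593e-10.
After k=3: 40.9457.
Order-4 term: −1/1209600 · (4.35287e-08 − 5.81457e-08) = 1.20841e-14.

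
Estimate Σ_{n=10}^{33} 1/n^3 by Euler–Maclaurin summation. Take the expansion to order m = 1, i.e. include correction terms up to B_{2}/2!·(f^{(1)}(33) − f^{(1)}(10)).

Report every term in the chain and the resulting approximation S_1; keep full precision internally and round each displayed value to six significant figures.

Integral: ∫_10^33 1/x^3 dx = 0.00454086.
Endpoint term: (f(10) + f(33))/2 = (0.00100000 + 2.78265e-05)/2 = 0.000513913.
Running total after boundary: 0.00505478.
Correction k=1: B_{2}/2! · (f^{(1)}(33) − f^{(1)}(10)) = 1/12 · (-2.52968e-06 − (-0.000300000)) = 2.47892e-05.

S_1 ≈ 0.00507957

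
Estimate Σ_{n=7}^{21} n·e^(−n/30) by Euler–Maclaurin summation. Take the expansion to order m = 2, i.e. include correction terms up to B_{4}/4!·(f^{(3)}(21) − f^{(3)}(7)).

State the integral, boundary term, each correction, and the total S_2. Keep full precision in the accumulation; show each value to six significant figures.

S_2 ≈ 127.169

The integral term ∫_7^21 x·e^(−x/30) dx = 119.222.
Endpoint term: (f(7) + f(21))/2 = (5.54323 + 10.4283)/2 = 7.98576.
Integral + boundary = 127.208.
Correction k=1: B_{2}/2! · (f^{(1)}(21) − f^{(1)}(7)) = 1/12 · (0.148976 − 0.607115) = -0.0381783.
After k=1: 127.169.
Correction k=2: B_{4}/4! · (f^{(3)}(21) − f^{(3)}(7)) = −1/720 · (0.00126905 − 0.00243433) = 1.61844e-06.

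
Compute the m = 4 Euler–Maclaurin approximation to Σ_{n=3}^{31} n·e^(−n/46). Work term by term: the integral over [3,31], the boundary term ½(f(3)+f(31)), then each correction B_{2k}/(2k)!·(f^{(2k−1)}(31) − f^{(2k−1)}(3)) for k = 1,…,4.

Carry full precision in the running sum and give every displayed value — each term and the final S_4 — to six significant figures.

S_4 ≈ 315.544

The integral term ∫_3^31 x·e^(−x/46) dx = 306.298.
½[f(3) + f(31)] = ½[2.81059 + 15.8010] = 9.30580.
Integral + boundary = 315.603.
Order-1 term: 1/12 · (0.166210 − 0.875764) = -0.0591295.
Running total after k=1: 315.544.
Order-2 term: −1/720 · (0.000560317 − 0.00129938) = 1.02648e-06.
Running total after k=2: 315.544.
Order-3 term: 1/30240 · (4.92478e-07 − 1.03255e-06) = -1.78597e-11.
Running total after k=3: 315.544.
Order-4 term: −1/1209600 · (3.40339e-10 − 6.85744e-10) = 2.85554e-16.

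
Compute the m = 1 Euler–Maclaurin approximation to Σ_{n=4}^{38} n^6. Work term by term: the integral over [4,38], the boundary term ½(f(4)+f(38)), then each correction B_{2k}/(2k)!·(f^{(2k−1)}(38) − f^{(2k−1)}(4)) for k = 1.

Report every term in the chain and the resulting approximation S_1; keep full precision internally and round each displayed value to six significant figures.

S_1 ≈ 1.78902e+10

Integral: ∫_4^38 x^6 dx = 1.63451e+10.
Boundary: ½(f(4) + f(38)) = ½(4096.00 + 3.01094e+09) = 1.50547e+09.
Integral + boundary = 1.78506e+10.
Correction k=1: B_{2}/2! · (f^{(1)}(38) − f^{(1)}(4)) = 1/12 · (4.75411e+08 − 6144.00) = 3.96171e+07.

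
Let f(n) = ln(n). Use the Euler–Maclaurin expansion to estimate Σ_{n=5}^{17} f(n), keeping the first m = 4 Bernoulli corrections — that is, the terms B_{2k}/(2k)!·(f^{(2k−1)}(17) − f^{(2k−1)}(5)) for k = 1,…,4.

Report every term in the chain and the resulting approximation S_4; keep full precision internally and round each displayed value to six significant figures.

The integral term ∫_5^17 ln(x) dx = 28.1174.
Boundary: ½(f(5) + f(17)) = ½(1.60944 + 2.83321) = 2.22133.
Running total after boundary: 30.3388.
Order-1 term: 1/12 · (0.0588235 − 0.200000) = -0.0117647.
Partial sum through k=1: 30.3270.
Order-2 term: −1/720 · (0.000407083 − 0.0160000) = 2.16568e-05.
Partial sum through k=2: 30.3270.
Order-3 term: 1/30240 · (1.69031e-05 − 0.00768000) = -2.53409e-07.
Partial sum through k=3: 30.3270.
Order-4 term: −1/1209600 · (1.75465e-06 − 0.00921600) = 7.61760e-09.

S_4 ≈ 30.3270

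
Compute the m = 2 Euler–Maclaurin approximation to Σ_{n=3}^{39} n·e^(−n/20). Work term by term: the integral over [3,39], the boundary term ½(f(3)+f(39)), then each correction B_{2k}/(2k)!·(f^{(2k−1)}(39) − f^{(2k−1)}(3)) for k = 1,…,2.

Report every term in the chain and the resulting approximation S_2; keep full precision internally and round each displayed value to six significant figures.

∫_3^39 x·e^(−x/20) dx evaluates to 228.042.
½[f(3) + f(39)] = ½[2.58212 + 5.54869] = 4.06541.
Integral + boundary = 232.108.
k=1: B_{2}/(2)! × [f^{(1)}(39) − f^{(1)}(3)] = 1/12 × (-0.135160 − 0.731602) = -0.0722302.
Running total after k=1: 232.035.
k=2: B_{4}/(4)! × [f^{(3)}(39) − f^{(3)}(3)] = −1/720 × (0.000373469 − 0.00613254) = 7.99872e-06.

S_2 ≈ 232.035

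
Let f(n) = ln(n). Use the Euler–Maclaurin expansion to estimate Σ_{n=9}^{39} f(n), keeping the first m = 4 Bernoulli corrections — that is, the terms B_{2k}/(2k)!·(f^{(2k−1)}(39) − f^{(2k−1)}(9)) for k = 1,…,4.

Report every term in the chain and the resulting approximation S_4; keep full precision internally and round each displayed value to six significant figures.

Integral: ∫_9^39 ln(x) dx = 93.1039.
Endpoint term: (f(9) + f(39))/2 = (2.19722 + 3.66356)/2 = 2.93039.
Running total after boundary: 96.0343.
k=1: B_{2}/(2)! × [f^{(1)}(39) − f^{(1)}(9)] = 1/12 × (0.0256410 − 0.111111) = -0.00712251.
Partial sum through k=1: 96.0272.
k=2: B_{4}/(4)! × [f^{(3)}(39) − f^{(3)}(9)] = −1/720 × (3.37160e-05 − 0.00274348) = 3.76357e-06.
Partial sum through k=2: 96.0272.
k=3: B_{6}/(6)! × [f^{(5)}(39) − f^{(5)}(9)] = 1/30240 × (2.66004e-07 − 0.000406442) = -1.34317e-08.
Partial sum through k=3: 96.0272.
k=4: B_{8}/(8)! × [f^{(7)}(39) − f^{(7)}(9)] = −1/1209600 × (5.24663e-09 − 0.000150534) = 1.24445e-10.

S_4 ≈ 96.0272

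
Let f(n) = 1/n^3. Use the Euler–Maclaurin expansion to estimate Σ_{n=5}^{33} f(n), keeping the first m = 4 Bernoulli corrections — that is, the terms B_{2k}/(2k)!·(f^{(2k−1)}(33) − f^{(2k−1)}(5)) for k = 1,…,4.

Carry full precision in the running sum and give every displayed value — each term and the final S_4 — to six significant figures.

S_4 ≈ 0.0239494

The integral term ∫_5^33 1/x^3 dx = 0.0195409.
Boundary: ½(f(5) + f(33)) = ½(0.00800000 + 2.78265e-05) = 0.00401391.
Running total after boundary: 0.0235548.
Order-1 term: 1/12 · (-2.52968e-06 − (-0.00480000)) = 0.000399789.
Partial sum through k=1: 0.0239546.
Order-2 term: −1/720 · (-4.64588e-08 − (-0.00384000)) = -5.33327e-06.
Partial sum through k=2: 0.0239492.
Order-3 term: 1/30240 · (-1.79180e-09 − (-0.00645120)) = 2.13333e-07.
Partial sum through k=3: 0.0239494.
Order-4 term: −1/1209600 · (-1.18466e-10 − (-0.0185795)) = -1.53600e-08.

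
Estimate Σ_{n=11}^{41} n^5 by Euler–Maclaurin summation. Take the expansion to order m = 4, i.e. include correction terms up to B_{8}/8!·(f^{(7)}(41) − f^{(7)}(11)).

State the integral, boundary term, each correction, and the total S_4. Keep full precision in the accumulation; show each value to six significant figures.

The integral term ∫_11^41 x^5 dx = 7.91389e+08.
Endpoint term: (f(11) + f(41))/2 = (161051 + 1.15856e+08)/2 = 5.80086e+07.
Integral + boundary = 8.49397e+08.
Correction k=1: B_{2}/2! · (f^{(1)}(41) − f^{(1)}(11)) = 1/12 · (1.41288e+07 − 73205.0) = 1.17130e+06.
Running total after k=1: 8.50569e+08.
Correction k=2: B_{4}/4! · (f^{(3)}(41) − f^{(3)}(11)) = −1/720 · (100860 − 7260.00) = -130.000.
Running total after k=2: 8.50569e+08.
Correction k=3: B_{6}/6! · (f^{(5)}(41) − f^{(5)}(11)) = 1/30240 · (120.000 − 120.000) = 0.00000.
Running total after k=3: 8.50569e+08.
Correction k=4: B_{8}/8! · (f^{(7)}(41) − f^{(7)}(11)) = −1/1209600 · (0.00000 − 0.00000) = 0.00000.

S_4 ≈ 8.50569e+08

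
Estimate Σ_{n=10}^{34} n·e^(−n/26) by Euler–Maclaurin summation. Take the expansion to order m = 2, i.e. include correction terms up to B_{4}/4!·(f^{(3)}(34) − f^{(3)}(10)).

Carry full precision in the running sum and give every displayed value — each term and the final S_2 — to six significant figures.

S_2 ≈ 223.214

The integral term ∫_10^34 x·e^(−x/26) dx = 215.255.
Boundary: ½(f(10) + f(34)) = ½(6.80712 + 9.19508) = 8.00110.
Running total after boundary: 223.256.
k=1: B_{2}/(2)! × [f^{(1)}(34) − f^{(1)}(10)] = 1/12 × (-0.0832134 − 0.418900) = -0.0418428.
After k=1: 223.214.
k=2: B_{4}/(4)! × [f^{(3)}(34) − f^{(3)}(10)] = −1/720 × (0.000677032 − 0.00263362) = 2.71748e-06.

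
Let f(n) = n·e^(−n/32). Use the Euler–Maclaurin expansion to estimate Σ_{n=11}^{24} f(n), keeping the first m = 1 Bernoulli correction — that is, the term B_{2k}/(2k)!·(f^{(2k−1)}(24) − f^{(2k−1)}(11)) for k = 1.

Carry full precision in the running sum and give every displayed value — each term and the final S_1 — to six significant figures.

Integral: ∫_11^24 x·e^(−x/32) dx = 129.249.
Endpoint term: (f(11) + f(24))/2 = (7.80017 + 11.3368)/2 = 9.56848.
So far: 138.818.
k=1: B_{2}/(2)! × [f^{(1)}(24) − f^{(1)}(11)] = 1/12 × (0.118092 − 0.465351) = -0.0289383.

S_1 ≈ 138.789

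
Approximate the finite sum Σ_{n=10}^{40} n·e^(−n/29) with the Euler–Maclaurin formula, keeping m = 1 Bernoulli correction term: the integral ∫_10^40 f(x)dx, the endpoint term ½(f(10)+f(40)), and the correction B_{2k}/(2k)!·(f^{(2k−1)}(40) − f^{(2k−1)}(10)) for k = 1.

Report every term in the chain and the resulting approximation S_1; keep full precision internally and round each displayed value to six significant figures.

Integral: ∫_10^40 x·e^(−x/29) dx = 297.379.
Endpoint term: (f(10) + f(40))/2 = (7.08342 + 10.0701)/2 = 8.57675.
So far: 305.956.
Correction k=1: B_{2}/2! · (f^{(1)}(40) − f^{(1)}(10)) = 1/12 · (-0.0954922 − 0.464086) = -0.0466316.

S_1 ≈ 305.909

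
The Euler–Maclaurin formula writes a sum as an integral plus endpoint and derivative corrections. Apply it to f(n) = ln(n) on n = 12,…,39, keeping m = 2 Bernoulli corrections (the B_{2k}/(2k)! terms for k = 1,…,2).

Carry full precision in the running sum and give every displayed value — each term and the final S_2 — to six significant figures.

S_2 ≈ 89.1295

The integral term ∫_12^39 ln(x) dx = 86.0600.
½[f(12) + f(39)] = ½[2.48491 + 3.66356] = 3.07423.
So far: 89.1343.
Order-1 term: 1/12 · (0.0256410 − 0.0833333) = -0.00480769.
Partial sum through k=1: 89.1295.
Order-2 term: −1/720 · (3.37160e-05 − 0.00115741) = 1.56068e-06.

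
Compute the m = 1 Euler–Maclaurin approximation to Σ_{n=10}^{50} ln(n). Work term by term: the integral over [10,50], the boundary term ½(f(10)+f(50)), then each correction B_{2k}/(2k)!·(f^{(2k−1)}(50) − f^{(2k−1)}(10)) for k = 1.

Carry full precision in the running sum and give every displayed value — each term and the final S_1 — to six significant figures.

The integral term ∫_10^50 ln(x) dx = 132.575.
Boundary: ½(f(10) + f(50)) = ½(2.30259 + 3.91202) = 3.10730.
Running total after boundary: 135.683.
Order-1 term: 1/12 · (0.0200000 − 0.100000) = -0.00666667.

S_1 ≈ 135.676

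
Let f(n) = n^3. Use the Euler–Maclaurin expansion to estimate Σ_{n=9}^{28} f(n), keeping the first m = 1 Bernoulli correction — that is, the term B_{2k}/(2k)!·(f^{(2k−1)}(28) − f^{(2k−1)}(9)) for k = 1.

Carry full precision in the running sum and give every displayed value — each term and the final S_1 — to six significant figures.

Integral: ∫_9^28 x^3 dx = 152024.
½[f(9) + f(28)] = ½[729.000 + 21952.0] = 11340.5.
Running total after boundary: 163364.
Order-1 term: 1/12 · (2352.00 − 243.000) = 175.750.

S_1 ≈ 163540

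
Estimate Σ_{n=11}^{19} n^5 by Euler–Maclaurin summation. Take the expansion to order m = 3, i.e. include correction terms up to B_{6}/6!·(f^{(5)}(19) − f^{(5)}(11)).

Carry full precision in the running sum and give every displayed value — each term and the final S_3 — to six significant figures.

S_3 ≈ 8.91248e+06

The integral term ∫_11^19 x^5 dx = 7.54572e+06.
Boundary: ½(f(11) + f(19)) = ½(161051 + 2.47610e+06) = 1.31858e+06.
Integral + boundary = 8.86430e+06.
Order-1 term: 1/12 · (651605 − 73205.0) = 48200.0.
After k=1: 8.91250e+06.
Order-2 term: −1/720 · (21660.0 − 7260.00) = -20.0000.
After k=2: 8.91248e+06.
Order-3 term: 1/30240 · (120.000 − 120.000) = 0.00000.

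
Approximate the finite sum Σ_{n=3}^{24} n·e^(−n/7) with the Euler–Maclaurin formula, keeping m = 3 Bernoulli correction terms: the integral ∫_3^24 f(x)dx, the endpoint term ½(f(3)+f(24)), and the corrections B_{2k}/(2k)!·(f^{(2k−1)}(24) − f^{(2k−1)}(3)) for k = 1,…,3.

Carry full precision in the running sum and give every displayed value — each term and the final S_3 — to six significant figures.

∫_3^24 x·e^(−x/7) dx evaluates to 38.5627.
½[f(3) + f(24)] = ½[1.95432 + 0.778398] = 1.36636.
Integral + boundary = 39.9291.
Order-1 term: 1/12 · (-0.0787664 − 0.372251) = -0.0375848.
Partial sum through k=1: 39.8915.
Order-2 term: −1/720 · (-0.000283673 − 0.0341863) = 4.78750e-05.
Partial sum through k=2: 39.8915.
Order-3 term: 1/30240 · (2.12272e-05 − 0.00124032) = -4.03139e-08.

S_3 ≈ 39.8915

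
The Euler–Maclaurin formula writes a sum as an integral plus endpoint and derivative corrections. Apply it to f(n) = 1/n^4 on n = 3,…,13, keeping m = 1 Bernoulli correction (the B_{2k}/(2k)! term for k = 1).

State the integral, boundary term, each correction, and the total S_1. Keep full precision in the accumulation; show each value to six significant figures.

∫_3^13 1/x^4 dx evaluates to 0.0121940.
½[f(3) + f(13)] = ½[0.0123457 + 3.50128e-05] = 0.00619035.
Integral + boundary = 0.0183843.
Correction k=1: B_{2}/2! · (f^{(1)}(13) − f^{(1)}(3)) = 1/12 · (-1.07732e-05 − (-0.0164609)) = 0.00137084.

S_1 ≈ 0.0197551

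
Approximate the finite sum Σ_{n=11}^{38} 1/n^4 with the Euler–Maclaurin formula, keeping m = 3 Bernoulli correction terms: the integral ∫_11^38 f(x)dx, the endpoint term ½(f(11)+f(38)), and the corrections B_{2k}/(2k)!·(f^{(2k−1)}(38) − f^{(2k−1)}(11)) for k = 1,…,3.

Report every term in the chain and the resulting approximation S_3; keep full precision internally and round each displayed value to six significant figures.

∫_11^38 1/x^4 dx evaluates to 0.000244364.
Endpoint term: (f(11) + f(38))/2 = (6.83013e-05 + 4.79585e-07)/2 = 3.43905e-05.
Running total after boundary: 0.000278754.
k=1: B_{2}/(2)! × [f^{(1)}(38) − f^{(1)}(11)] = 1/12 × (-5.04826e-08 − (-2.48369e-05)) = 2.06553e-06.
Running total after k=1: 0.000280820.
k=2: B_{4}/(4)! × [f^{(3)}(38) − f^{(3)}(11)] = −1/720 × (-1.04881e-09 − (-6.15790e-06)) = -8.55118e-09.
Running total after k=2: 0.000280811.
k=3: B_{6}/(6)! × [f^{(5)}(38) − f^{(5)}(11)] = 1/30240 × (-4.06740e-11 − (-2.84994e-06)) = 9.42426e-11.

S_3 ≈ 0.000280811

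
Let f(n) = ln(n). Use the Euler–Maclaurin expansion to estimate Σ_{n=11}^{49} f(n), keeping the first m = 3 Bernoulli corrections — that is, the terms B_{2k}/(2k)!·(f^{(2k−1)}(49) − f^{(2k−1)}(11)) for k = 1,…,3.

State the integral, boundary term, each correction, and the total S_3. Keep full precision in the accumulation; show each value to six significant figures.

∫_11^49 ln(x) dx evaluates to 126.322.
Boundary: ½(f(11) + f(49)) = ½(2.39790 + 3.89182) = 3.14486.
So far: 129.467.
k=1: B_{2}/(2)! × [f^{(1)}(49) − f^{(1)}(11)] = 1/12 × (0.0204082 − 0.0909091) = -0.00587508.
Running total after k=1: 129.461.
k=2: B_{4}/(4)! × [f^{(3)}(49) − f^{(3)}(11)] = −1/720 × (1.69997e-05 − 0.00150263) = 2.06337e-06.
Running total after k=2: 129.461.
k=3: B_{6}/(6)! × [f^{(5)}(49) − f^{(5)}(11)] = 1/30240 × (8.49632e-08 − 0.000149021) = -4.92514e-09.

S_3 ≈ 129.461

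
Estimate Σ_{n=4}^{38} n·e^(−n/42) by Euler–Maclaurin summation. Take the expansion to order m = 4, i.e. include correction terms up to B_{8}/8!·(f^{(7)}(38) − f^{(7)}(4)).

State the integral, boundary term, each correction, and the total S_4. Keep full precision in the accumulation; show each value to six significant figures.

S_4 ≈ 406.347

Integral: ∫_4^38 x·e^(−x/42) dx = 396.906.
Endpoint term: (f(4) + f(38))/2 = (3.63663 + 15.3763)/2 = 9.50644.
Running total after boundary: 406.412.
Order-1 term: 1/12 · (0.0385370 − 0.822570) = -0.0653361.
Partial sum through k=1: 406.347.
Order-2 term: −1/720 · (0.000480620 − 0.00149710) = 1.41178e-06.
Partial sum through k=2: 406.347.
Order-3 term: 1/30240 · (5.32536e-07 − 1.43304e-06) = -2.97787e-11.
Partial sum through k=3: 406.347.
Order-4 term: −1/1209600 · (4.49326e-10 − 1.14365e-09) = 5.74008e-16.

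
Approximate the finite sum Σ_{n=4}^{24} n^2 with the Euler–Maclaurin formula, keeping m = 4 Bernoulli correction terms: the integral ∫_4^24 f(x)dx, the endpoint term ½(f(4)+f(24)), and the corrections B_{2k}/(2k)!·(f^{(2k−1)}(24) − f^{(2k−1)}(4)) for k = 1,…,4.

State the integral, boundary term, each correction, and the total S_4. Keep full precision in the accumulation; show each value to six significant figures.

S_4 ≈ 4886.00

The integral term ∫_4^24 x^2 dx = 4586.67.
Endpoint term: (f(4) + f(24))/2 = (16.0000 + 576.000)/2 = 296.000.
So far: 4882.67.
Correction k=1: B_{2}/2! · (f^{(1)}(24) − f^{(1)}(4)) = 1/12 · (48.0000 − 8.00000) = 3.33333.
After k=1: 4886.00.
Correction k=2: B_{4}/4! · (f^{(3)}(24) − f^{(3)}(4)) = −1/720 · (0.00000 − 0.00000) = 0.00000.
After k=2: 4886.00.
Correction k=3: B_{6}/6! · (f^{(5)}(24) − f^{(5)}(4)) = 1/30240 · (0.00000 − 0.00000) = 0.00000.
After k=3: 4886.00.
Correction k=4: B_{8}/8! · (f^{(7)}(24) − f^{(7)}(4)) = −1/1209600 · (0.00000 − 0.00000) = 0.00000.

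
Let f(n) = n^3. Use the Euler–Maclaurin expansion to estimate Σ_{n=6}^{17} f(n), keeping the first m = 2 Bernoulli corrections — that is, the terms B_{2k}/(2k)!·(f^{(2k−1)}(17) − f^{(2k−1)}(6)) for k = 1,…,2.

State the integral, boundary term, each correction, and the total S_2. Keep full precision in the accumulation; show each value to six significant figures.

∫_6^17 x^3 dx evaluates to 20556.2.
½[f(6) + f(17)] = ½[216.000 + 4913.00] = 2564.50.
Running total after boundary: 23120.8.
Correction k=1: B_{2}/2! · (f^{(1)}(17) − f^{(1)}(6)) = 1/12 · (867.000 − 108.000) = 63.2500.
After k=1: 23184.0.
Correction k=2: B_{4}/4! · (f^{(3)}(17) − f^{(3)}(6)) = −1/720 · (6.00000 − 6.00000) = 0.00000.

S_2 ≈ 23184.0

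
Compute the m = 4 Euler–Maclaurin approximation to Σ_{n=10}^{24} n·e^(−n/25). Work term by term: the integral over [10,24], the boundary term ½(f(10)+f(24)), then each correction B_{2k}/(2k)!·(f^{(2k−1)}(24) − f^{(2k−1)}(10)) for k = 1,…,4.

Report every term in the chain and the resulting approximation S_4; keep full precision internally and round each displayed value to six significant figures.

S_4 ≈ 125.400

∫_10^24 x·e^(−x/25) dx evaluates to 117.486.
Boundary: ½(f(10) + f(24)) = ½(6.70320 + 9.18943) = 7.94631.
Running total after boundary: 125.433.
k=1: B_{2}/(2)! × [f^{(1)}(24) − f^{(1)}(10)] = 1/12 × (0.0153157 − 0.402192) = -0.0322397.
After k=1: 125.400.
k=2: B_{4}/(4)! × [f^{(3)}(24) − f^{(3)}(10)] = −1/720 × (0.00124976 − 0.00278853) = 2.13718e-06.
After k=2: 125.400.
k=3: B_{6}/(6)! × [f^{(5)}(24) − f^{(5)}(10)] = 1/30240 × (3.96003e-06 − 7.89369e-06) = -1.30081e-10.
After k=3: 125.400.
k=4: B_{8}/(8)! × [f^{(7)}(24) − f^{(7)}(10)] = −1/1209600 × (9.47271e-09 − 1.81212e-08) = 7.14985e-15.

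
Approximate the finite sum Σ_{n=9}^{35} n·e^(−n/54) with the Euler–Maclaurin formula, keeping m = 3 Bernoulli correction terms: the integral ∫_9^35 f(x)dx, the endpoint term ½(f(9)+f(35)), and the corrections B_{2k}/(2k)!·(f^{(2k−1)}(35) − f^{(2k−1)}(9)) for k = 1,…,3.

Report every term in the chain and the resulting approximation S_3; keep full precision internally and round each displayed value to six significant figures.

S_3 ≈ 379.047

Integral: ∫_9^35 x·e^(−x/54) dx = 366.128.
Endpoint term: (f(9) + f(35))/2 = (7.61834 + 18.3055)/2 = 12.9619.
Integral + boundary = 379.090.
Order-1 term: 1/12 · (0.184023 − 0.705401) = -0.0434482.
Partial sum through k=1: 379.047.
Order-2 term: −1/720 · (0.000421828 − 0.000822485) = 5.56468e-07.
Partial sum through k=2: 379.047.
Order-3 term: 1/30240 · (2.67678e-07 − 4.81160e-07) = -7.05960e-12.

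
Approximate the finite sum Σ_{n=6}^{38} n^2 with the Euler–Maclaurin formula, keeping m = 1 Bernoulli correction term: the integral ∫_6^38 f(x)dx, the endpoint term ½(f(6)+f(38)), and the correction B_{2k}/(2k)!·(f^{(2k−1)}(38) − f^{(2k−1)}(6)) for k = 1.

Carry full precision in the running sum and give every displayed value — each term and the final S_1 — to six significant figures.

S_1 ≈ 18964.0

The integral term ∫_6^38 x^2 dx = 18218.7.
Boundary: ½(f(6) + f(38)) = ½(36.0000 + 1444.00) = 740.000.
Running total after boundary: 18958.7.
k=1: B_{2}/(2)! × [f^{(1)}(38) − f^{(1)}(6)] = 1/12 × (76.0000 − 12.0000) = 5.33333.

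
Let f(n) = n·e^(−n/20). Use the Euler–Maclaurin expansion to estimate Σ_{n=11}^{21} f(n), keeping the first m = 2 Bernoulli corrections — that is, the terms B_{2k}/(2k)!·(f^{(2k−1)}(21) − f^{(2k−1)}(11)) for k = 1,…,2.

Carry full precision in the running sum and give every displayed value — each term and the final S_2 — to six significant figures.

S_2 ≈ 77.5844

∫_11^21 x·e^(−x/20) dx evaluates to 70.7599.
Boundary: ½(f(11) + f(21)) = ½(6.34645 + 7.34869) = 6.84757.
Running total after boundary: 77.6075.
Correction k=1: B_{2}/2! · (f^{(1)}(21) − f^{(1)}(11)) = 1/12 · (-0.0174969 − 0.259627) = -0.0230937.
After k=1: 77.5844.
Correction k=2: B_{4}/4! · (f^{(3)}(21) − f^{(3)}(11)) = −1/720 · (0.00170595 − 0.00353382) = 2.53871e-06.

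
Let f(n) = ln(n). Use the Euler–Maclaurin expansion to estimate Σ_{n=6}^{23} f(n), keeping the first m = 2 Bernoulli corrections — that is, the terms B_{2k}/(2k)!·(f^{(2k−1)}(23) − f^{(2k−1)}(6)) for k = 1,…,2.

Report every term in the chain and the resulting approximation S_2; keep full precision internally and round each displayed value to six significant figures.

The integral term ∫_6^23 ln(x) dx = 44.3658.
½[f(6) + f(23)] = ½[1.79176 + 3.13549] = 2.46363.
Integral + boundary = 46.8294.
Order-1 term: 1/12 · (0.0434783 − 0.166667) = -0.0102657.
After k=1: 46.8192.
Order-2 term: −1/720 · (0.000164379 − 0.00925926) = 1.26318e-05.

S_2 ≈ 46.8192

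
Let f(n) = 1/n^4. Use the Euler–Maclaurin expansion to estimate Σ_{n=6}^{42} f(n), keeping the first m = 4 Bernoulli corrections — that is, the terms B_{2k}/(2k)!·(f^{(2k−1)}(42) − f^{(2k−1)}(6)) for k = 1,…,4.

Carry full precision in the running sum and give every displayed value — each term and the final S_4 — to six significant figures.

S_4 ≈ 0.00196696

Integral: ∫_6^42 1/x^4 dx = 0.00153871.
Boundary: ½(f(6) + f(42)) = ½(0.000771605 + 3.21368e-07) = 0.000385963.
Integral + boundary = 0.00192467.
k=1: B_{2}/(2)! × [f^{(1)}(42) − f^{(1)}(6)] = 1/12 × (-3.06065e-08 − (-0.000514403)) = 4.28644e-05.
After k=1: 0.00196754.
k=2: B_{4}/(4)! × [f^{(3)}(42) − f^{(3)}(6)] = −1/720 × (-5.20519e-10 − (-0.000428669)) = -5.95373e-07.
After k=2: 0.00196694.
k=3: B_{6}/(6)! × [f^{(5)}(42) − f^{(5)}(6)] = 1/30240 × (-1.65244e-11 − (-0.000666819)) = 2.20509e-08.
After k=3: 0.00196696.
k=4: B_{8}/(8)! × [f^{(7)}(42) − f^{(7)}(6)] = −1/1209600 × (-8.43082e-13 − (-0.00166705)) = -1.37818e-09.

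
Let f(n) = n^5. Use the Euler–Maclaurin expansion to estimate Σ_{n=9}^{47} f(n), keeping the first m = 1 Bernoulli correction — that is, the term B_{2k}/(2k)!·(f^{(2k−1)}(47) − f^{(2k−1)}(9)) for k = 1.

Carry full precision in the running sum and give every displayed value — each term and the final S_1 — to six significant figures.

S_1 ≈ 1.91318e+09

∫_9^47 x^5 dx evaluates to 1.79645e+09.
½[f(9) + f(47)] = ½[59049.0 + 2.29345e+08] = 1.14702e+08.
Running total after boundary: 1.91115e+09.
k=1: B_{2}/(2)! × [f^{(1)}(47) − f^{(1)}(9)] = 1/12 × (2.43984e+07 − 32805.0) = 2.03047e+06.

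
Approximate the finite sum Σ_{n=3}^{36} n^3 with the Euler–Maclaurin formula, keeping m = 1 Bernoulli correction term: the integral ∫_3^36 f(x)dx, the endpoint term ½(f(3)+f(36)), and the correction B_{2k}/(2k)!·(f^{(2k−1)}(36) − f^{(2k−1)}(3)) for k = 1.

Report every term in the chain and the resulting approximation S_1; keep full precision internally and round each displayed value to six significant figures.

S_1 ≈ 443547

∫_3^36 x^3 dx evaluates to 419884.
½[f(3) + f(36)] = ½[27.0000 + 46656.0] = 23341.5.
Integral + boundary = 443225.
Correction k=1: B_{2}/2! · (f^{(1)}(36) − f^{(1)}(3)) = 1/12 · (3888.00 − 27.0000) = 321.750.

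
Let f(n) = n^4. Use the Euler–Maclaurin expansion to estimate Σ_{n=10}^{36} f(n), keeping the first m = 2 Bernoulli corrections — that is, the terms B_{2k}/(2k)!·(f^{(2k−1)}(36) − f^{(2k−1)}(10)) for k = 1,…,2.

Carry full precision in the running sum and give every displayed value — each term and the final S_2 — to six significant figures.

The integral term ∫_10^36 x^4 dx = 1.20732e+07.
½[f(10) + f(36)] = ½[10000.0 + 1.67962e+06] = 844808.
So far: 1.29180e+07.
k=1: B_{2}/(2)! × [f^{(1)}(36) − f^{(1)}(10)] = 1/12 × (186624 − 4000.00) = 15218.7.
Running total after k=1: 1.29333e+07.
k=2: B_{4}/(4)! × [f^{(3)}(36) − f^{(3)}(10)] = −1/720 × (864.000 − 240.000) = -0.866667.

S_2 ≈ 1.29333e+07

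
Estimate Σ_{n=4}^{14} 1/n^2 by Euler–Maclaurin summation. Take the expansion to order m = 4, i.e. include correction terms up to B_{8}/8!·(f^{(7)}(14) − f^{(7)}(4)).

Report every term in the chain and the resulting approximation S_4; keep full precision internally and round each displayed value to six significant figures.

∫_4^14 1/x^2 dx evaluates to 0.178571.
½[f(4) + f(14)] = ½[0.0625000 + 0.00510204] = 0.0338010.
Running total after boundary: 0.212372.
Order-1 term: 1/12 · (-0.000728863 − (-0.0312500)) = 0.00254343.
Partial sum through k=1: 0.214916.
Order-2 term: −1/720 · (-4.46243e-05 − (-0.0234375)) = -3.24901e-05.
Partial sum through k=2: 0.214883.
Order-3 term: 1/30240 · (-6.83024e-06 − (-0.0439453)) = 1.45299e-06.
Partial sum through k=3: 0.214885.
Order-4 term: −1/1209600 · (-1.95150e-06 − (-0.153809)) = -1.27155e-07.

S_4 ≈ 0.214885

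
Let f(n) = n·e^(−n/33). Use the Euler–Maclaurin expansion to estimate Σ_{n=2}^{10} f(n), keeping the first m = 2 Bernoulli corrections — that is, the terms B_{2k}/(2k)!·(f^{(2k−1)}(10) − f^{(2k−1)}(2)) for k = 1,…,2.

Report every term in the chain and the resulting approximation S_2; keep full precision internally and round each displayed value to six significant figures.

Integral: ∫_2^10 x·e^(−x/33) dx = 39.0386.
Endpoint term: (f(2) + f(10))/2 = (1.88239 + 7.38577)/2 = 4.63408.
Running total after boundary: 43.6727.
Correction k=1: B_{2}/2! · (f^{(1)}(10) − f^{(1)}(2)) = 1/12 · (0.514766 − 0.884152) = -0.0307822.
After k=1: 43.6419.
Correction k=2: B_{4}/4! · (f^{(3)}(10) − f^{(3)}(2)) = −1/720 · (0.00182913 − 0.00254044) = 9.87936e-07.

S_2 ≈ 43.6419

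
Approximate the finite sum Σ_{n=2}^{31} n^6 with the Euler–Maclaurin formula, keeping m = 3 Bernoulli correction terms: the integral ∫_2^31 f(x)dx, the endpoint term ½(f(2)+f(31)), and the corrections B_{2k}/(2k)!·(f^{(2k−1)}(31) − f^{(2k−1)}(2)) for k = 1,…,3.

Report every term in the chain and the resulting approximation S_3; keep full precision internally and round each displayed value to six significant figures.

S_3 ≈ 4.38843e+09

The integral term ∫_2^31 x^6 dx = 3.93037e+09.
Endpoint term: (f(2) + f(31))/2 = (64.0000 + 8.87504e+08)/2 = 4.43752e+08.
So far: 4.37413e+09.
k=1: B_{2}/(2)! × [f^{(1)}(31) − f^{(1)}(2)] = 1/12 × (1.71775e+08 − 192.000) = 1.43146e+07.
After k=1: 4.38844e+09.
k=2: B_{4}/(4)! × [f^{(3)}(31) − f^{(3)}(2)] = −1/720 × (3.57492e+06 − 960.000) = -4963.83.
After k=2: 4.38843e+09.
k=3: B_{6}/(6)! × [f^{(5)}(31) − f^{(5)}(2)] = 1/30240 × (22320.0 − 1440.00) = 0.690476.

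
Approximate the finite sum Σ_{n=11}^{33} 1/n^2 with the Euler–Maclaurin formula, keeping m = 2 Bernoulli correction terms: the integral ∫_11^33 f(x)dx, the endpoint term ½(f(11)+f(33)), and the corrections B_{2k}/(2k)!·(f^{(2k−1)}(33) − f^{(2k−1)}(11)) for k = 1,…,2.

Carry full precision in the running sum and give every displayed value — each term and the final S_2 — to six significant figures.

∫_11^33 1/x^2 dx evaluates to 0.0606061.
Endpoint term: (f(11) + f(33))/2 = (0.00826446 + 0.000918274)/2 = 0.00459137.
Integral + boundary = 0.0651974.
k=1: B_{2}/(2)! × [f^{(1)}(33) − f^{(1)}(11)] = 1/12 × (-5.56529e-05 − (-0.00150263)) = 0.000120581.
Running total after k=1: 0.0653180.
k=2: B_{4}/(4)! × [f^{(3)}(33) − f^{(3)}(11)] = −1/720 × (-6.13256e-07 − (-0.000149021)) = -2.06122e-07.

S_2 ≈ 0.0653178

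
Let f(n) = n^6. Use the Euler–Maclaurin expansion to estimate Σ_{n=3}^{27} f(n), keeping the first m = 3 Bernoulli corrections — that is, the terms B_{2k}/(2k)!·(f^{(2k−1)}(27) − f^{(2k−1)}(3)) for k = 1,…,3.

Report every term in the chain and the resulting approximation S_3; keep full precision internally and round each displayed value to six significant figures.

S_3 ≈ 1.69522e+09

∫_3^27 x^6 dx evaluates to 1.49434e+09.
½[f(3) + f(27)] = ½[729.000 + 3.87420e+08] = 1.93711e+08.
Integral + boundary = 1.68805e+09.
k=1: B_{2}/(2)! × [f^{(1)}(27) − f^{(1)}(3)] = 1/12 × (8.60934e+07 − 1458.00) = 7.17433e+06.
Running total after k=1: 1.69522e+09.
k=2: B_{4}/(4)! × [f^{(3)}(27) − f^{(3)}(3)] = −1/720 × (2.36196e+06 − 3240.00) = -3276.00.
Running total after k=2: 1.69522e+09.
k=3: B_{6}/(6)! × [f^{(5)}(27) − f^{(5)}(3)] = 1/30240 × (19440.0 − 2160.00) = 0.571429.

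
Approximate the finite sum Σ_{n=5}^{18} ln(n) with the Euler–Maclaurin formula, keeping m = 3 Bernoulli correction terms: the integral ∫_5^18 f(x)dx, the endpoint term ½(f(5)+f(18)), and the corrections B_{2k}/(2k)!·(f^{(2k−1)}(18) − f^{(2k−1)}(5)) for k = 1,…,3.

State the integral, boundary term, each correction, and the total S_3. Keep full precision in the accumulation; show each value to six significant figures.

S_3 ≈ 33.2174

∫_5^18 ln(x) dx evaluates to 30.9795.
Endpoint term: (f(5) + f(18))/2 = (1.60944 + 2.89037)/2 = 2.24990.
So far: 33.2294.
k=1: B_{2}/(2)! × [f^{(1)}(18) − f^{(1)}(5)] = 1/12 × (0.0555556 − 0.200000) = -0.0120370.
Partial sum through k=1: 33.2174.
k=2: B_{4}/(4)! × [f^{(3)}(18) − f^{(3)}(5)] = −1/720 × (0.000342936 − 0.0160000) = 2.17459e-05.
Partial sum through k=2: 33.2174.
k=3: B_{6}/(6)! × [f^{(5)}(18) − f^{(5)}(5)] = 1/30240 × (1.27013e-05 − 0.00768000) = -2.53548e-07.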